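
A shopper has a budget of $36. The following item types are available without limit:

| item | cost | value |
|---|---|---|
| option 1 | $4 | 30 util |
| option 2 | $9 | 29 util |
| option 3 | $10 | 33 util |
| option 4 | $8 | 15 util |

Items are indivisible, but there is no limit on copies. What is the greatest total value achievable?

270 util

Best value-per-unit is option 1 at 30/4, and filling with it alone uses cost 9×4=36. No mix of the others beats 9×30 = 270.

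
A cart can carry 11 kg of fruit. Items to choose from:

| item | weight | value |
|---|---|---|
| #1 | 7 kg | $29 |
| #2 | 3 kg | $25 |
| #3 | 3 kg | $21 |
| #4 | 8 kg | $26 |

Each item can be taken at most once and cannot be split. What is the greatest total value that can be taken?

$54

Check high-value combinations within 11 kg:
- #1+#2: weight 7+3=10, value 29+25=54
- #2+#4: weight 3+8=11, value 25+26=51
- #1+#3: weight 7+3=10, value 29+21=50
- #3+#4: weight 3+8=11, value 21+26=47
- #2+#3: weight 3+3=6, value 25+21=46
Best: $54.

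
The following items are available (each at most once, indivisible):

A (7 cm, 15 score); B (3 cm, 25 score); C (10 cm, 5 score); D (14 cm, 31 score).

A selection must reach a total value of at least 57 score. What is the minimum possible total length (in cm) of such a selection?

Subsets with value ≥ 57, sorted by total length:
- A+B+D: length 24, value 71
- B+C+D: length 27, value 61
- A+B+C+D: length 34, value 76
Minimum length: 24 cm.

24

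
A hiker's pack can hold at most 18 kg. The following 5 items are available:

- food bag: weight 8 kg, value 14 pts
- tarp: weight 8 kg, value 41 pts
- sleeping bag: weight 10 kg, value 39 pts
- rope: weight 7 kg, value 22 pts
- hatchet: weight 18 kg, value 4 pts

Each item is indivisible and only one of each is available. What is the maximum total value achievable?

80 pts

Check high-value combinations within 18 kg:
- tarp+sleeping bag: weight 8+10=18, value 41+39=80
- tarp+rope: weight 8+7=15, value 41+22=63
- sleeping bag+rope: weight 10+7=17, value 39+22=61
Best: 80 pts.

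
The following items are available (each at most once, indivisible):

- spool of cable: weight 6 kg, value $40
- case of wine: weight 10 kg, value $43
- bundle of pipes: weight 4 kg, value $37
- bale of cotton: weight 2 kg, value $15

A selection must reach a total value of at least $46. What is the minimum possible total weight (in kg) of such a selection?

6

Subsets with value ≥ 46, sorted by total weight:
- bundle of pipes+bale of cotton: weight 6, value 52
- spool of cable+bale of cotton: weight 8, value 55
- spool of cable+bundle of pipes: weight 10, value 77
Minimum weight: 6 kg.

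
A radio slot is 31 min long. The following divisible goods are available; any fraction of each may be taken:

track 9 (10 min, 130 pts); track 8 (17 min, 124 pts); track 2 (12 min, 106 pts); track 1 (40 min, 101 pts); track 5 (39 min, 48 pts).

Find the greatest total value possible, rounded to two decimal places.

Take in order of value per unit:
- track 9 (130/10 per unit): all 10 → value 130, running total 130.00
- track 2 (106/12 per unit): all 12 → value 106, running total 236.00
- track 8 (124/17 per unit): 9 of 17 → value 9×124/17 = 65.6471, running total 301.65
Total 301.65.

301.65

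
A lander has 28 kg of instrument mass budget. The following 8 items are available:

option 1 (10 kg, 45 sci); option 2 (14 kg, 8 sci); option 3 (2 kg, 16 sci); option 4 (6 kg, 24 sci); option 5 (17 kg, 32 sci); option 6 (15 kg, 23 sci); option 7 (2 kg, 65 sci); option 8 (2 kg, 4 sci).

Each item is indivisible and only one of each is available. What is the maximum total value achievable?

Check high-value combinations within 28 kg:
- option 1+option 3+option 4+option 7+option 8: mass 10+2+6+2+2=22, value 45+16+24+65+4=154
- option 1+option 3+option 4+option 7: mass 10+2+6+2=20, value 45+16+24+65=150
- option 1+option 4+option 7+option 8: mass 10+6+2+2=20, value 45+24+65+4=138
- option 3+option 4+option 5+option 7: mass 2+6+17+2=27, value 16+24+32+65=137
Best: 154 sci.

154 sci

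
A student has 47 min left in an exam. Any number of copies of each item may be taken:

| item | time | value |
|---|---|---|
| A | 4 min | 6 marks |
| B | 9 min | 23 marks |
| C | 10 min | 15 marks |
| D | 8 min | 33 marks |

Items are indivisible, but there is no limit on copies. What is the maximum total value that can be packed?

Best value-per-unit is D at 33/8; filling with it alone gives 5×33 = 165.
Optimal mix: 1×A + 5×D → time 44, value 171.

171 marks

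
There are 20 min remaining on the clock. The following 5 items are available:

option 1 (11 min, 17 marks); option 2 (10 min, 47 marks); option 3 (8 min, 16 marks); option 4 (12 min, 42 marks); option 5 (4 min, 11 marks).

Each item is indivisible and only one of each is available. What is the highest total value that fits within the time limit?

Check high-value combinations within 20 min:
- option 2+option 3: time 10+8=18, value 47+16=63
- option 2+option 5: time 10+4=14, value 47+11=58
- option 3+option 4: time 8+12=20, value 16+42=58
Best: 63 marks.

63 marks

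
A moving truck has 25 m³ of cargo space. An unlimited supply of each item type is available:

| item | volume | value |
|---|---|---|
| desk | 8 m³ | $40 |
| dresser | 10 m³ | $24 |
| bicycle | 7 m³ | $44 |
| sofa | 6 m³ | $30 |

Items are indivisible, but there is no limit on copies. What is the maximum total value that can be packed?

$134

Best value-per-unit is bicycle at 44/7; filling with it alone gives 3×44 = 132.
Optimal mix: 1×bicycle + 3×sofa → volume 25, value 134.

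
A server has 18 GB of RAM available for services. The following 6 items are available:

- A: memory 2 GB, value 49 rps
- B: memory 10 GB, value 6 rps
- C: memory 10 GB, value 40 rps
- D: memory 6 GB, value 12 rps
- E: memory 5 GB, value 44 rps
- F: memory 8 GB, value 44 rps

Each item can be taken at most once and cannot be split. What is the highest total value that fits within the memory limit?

Check high-value combinations within 18 GB:
- A+E+F: memory 2+5+8=15, value 49+44+44=137
- A+C+E: memory 2+10+5=17, value 49+40+44=133
- A+D+E: memory 2+6+5=13, value 49+12+44=105
- A+D+F: memory 2+6+8=16, value 49+12+44=105
Best: 137 rps.

137 rps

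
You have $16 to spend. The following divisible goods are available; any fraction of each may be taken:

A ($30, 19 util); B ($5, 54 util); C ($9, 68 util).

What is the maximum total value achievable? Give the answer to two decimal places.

123.27

Take in order of value per unit:
- B (54/5 per unit): all 5 → value 54, running total 54.00
- C (68/9 per unit): all 9 → value 68, running total 122.00
- A (19/30 per unit): 2 of 30 → value 2×19/30 = 1.2667, running total 123.27
Total 123.27.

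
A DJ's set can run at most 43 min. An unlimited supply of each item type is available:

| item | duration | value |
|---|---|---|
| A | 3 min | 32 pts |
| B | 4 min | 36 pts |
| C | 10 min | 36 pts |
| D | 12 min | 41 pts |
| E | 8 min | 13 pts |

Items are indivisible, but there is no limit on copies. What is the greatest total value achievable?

Best value-per-unit is A at 32/3; filling with it alone gives 14×32 = 448.
Optimal mix: 13×A + 1×B → duration 43, value 452.

452 pts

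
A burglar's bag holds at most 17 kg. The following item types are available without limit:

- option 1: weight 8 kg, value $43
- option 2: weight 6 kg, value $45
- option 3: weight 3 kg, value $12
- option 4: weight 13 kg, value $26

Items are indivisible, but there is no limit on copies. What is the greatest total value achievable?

Best value-per-unit is option 2 at 45/6; filling with it alone gives 2×45 = 90.
Optimal mix: 2×option 2 + 1×option 3 → weight 15, value 102.

$102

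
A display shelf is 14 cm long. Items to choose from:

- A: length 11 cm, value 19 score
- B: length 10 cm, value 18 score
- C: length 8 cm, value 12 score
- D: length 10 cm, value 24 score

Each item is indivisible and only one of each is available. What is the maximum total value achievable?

24 score

Check high-value combinations within 14 cm:
- D: length 10, value 24
- A: length 11, value 19
- B: length 10, value 18
- C: length 8, value 12
Best: 24 score.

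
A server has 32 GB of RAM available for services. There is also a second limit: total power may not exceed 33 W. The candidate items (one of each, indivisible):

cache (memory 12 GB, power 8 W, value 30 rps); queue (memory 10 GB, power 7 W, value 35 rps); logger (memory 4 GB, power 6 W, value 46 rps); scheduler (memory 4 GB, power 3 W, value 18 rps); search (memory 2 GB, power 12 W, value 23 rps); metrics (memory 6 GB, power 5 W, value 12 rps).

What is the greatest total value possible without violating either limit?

134 rps

Feasible sets respecting both limits:
- cache+queue+logger+search: memory 28, power 33, value 134
- queue+logger+scheduler+search+metrics: memory 26, power 33, value 134
- cache+queue+logger+scheduler: memory 30, power 24, value 129
Best: 134 rps.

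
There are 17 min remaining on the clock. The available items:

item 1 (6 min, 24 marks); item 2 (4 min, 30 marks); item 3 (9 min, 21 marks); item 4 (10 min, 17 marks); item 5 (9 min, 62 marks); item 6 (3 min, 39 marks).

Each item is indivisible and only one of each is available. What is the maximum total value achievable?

Check high-value combinations within 17 min:
- item 2+item 5+item 6: time 4+9+3=16, value 30+62+39=131
- item 5+item 6: time 9+3=12, value 62+39=101
- item 1+item 2+item 6: time 6+4+3=13, value 24+30+39=93
- item 2+item 5: time 4+9=13, value 30+62=92
- item 2+item 3+item 6: time 4+9+3=16, value 30+21+39=90
Best: 131 marks.

131 marks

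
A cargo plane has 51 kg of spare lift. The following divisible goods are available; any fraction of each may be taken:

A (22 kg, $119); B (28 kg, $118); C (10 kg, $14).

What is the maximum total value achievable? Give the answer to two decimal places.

Take in order of value per unit:
- A (119/22 per unit): all 22 → value 119, running total 119.00
- B (118/28 per unit): all 28 → value 118, running total 237.00
- C (14/10 per unit): 1 of 10 → value 1×14/10 = 1.4000, running total 238.40
Total 238.40.

238.40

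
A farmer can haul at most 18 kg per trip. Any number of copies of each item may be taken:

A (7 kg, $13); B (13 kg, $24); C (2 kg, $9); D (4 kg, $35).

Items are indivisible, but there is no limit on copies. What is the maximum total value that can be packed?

$149

Best value-per-unit is D at 35/4; filling with it alone gives 4×35 = 140.
Optimal mix: 1×C + 4×D → weight 18, value 149.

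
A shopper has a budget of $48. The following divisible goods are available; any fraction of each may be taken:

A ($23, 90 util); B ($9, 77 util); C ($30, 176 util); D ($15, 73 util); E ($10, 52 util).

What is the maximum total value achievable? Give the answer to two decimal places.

299.80

Take in order of value per unit:
- B (77/9 per unit): all 9 → value 77, running total 77.00
- C (176/30 per unit): all 30 → value 176, running total 253.00
- E (52/10 per unit): 9 of 10 → value 9×52/10 = 46.8000, running total 299.80
Total 299.80.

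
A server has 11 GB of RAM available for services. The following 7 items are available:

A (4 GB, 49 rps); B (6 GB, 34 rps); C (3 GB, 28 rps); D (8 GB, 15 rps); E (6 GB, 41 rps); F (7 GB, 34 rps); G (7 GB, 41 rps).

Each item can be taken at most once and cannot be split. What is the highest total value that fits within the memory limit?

Check high-value combinations within 11 GB:
- A+E: memory 4+6=10, value 49+41=90
- A+G: memory 4+7=11, value 49+41=90
- A+B: memory 4+6=10, value 49+34=83
- A+F: memory 4+7=11, value 49+34=83
Best: 90 rps.

90 rps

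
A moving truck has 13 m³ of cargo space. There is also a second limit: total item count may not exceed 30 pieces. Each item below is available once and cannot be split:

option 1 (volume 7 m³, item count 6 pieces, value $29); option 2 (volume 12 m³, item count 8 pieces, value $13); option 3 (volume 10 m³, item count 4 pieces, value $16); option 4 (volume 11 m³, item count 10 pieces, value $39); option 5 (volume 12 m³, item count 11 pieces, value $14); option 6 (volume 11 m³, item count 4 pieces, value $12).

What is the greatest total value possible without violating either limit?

$39

Feasible sets respecting both limits:
- option 4: volume 11, item count 10, value 39
- option 1: volume 7, item count 6, value 29
- option 3: volume 10, item count 4, value 16
Best: $39.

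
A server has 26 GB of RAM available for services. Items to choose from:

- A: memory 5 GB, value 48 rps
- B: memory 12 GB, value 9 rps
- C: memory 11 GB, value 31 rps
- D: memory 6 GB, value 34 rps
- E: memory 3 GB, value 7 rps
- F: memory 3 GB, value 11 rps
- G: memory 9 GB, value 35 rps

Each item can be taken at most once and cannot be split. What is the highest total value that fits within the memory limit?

Check high-value combinations within 26 GB:
- A+D+E+F+G: memory 5+6+3+3+9=26, value 48+34+7+11+35=135
- A+D+F+G: memory 5+6+3+9=23, value 48+34+11+35=128
- A+D+E+G: memory 5+6+3+9=23, value 48+34+7+35=124
Best: 135 rps.

135 rps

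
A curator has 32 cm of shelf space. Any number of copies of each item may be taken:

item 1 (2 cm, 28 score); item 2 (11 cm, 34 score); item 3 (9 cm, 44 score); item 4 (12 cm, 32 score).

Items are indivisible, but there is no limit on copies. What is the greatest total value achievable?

Best value-per-unit is item 1 at 28/2, and filling with it alone uses length 16×2=32. No mix of the others beats 16×28 = 448.

448 score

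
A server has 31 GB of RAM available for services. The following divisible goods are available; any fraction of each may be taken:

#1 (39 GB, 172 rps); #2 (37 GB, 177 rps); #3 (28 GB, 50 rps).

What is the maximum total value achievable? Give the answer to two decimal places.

148.30

Take in order of value per unit:
- #2 (177/37 per unit): 31 of 37 → value 31×177/37 = 148.2973, running total 148.30
Total 148.30.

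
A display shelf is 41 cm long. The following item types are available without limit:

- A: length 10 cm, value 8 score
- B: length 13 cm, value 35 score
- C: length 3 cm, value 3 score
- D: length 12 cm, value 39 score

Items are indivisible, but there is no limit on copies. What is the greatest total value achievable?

120 score

Best value-per-unit is D at 39/12; filling with it alone gives 3×39 = 117.
Optimal mix: 1×C + 3×D → length 39, value 120.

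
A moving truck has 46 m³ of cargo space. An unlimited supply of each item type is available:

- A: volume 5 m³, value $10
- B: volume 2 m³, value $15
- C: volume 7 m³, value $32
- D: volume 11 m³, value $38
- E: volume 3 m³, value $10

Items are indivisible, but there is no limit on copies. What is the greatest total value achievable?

$345

Best value-per-unit is B at 15/2, and filling with it alone uses volume 23×2=46. No mix of the others beats 23×15 = 345.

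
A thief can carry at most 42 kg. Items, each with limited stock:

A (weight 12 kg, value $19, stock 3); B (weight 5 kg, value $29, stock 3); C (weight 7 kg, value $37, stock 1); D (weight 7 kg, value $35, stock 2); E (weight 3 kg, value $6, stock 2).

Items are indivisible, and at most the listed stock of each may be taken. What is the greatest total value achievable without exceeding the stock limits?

$206

Top feasible selections:
- 3×B + 1×C + 2×D + 2×E: weight 42, value 206
- 3×B + 1×C + 2×D + 1×E: weight 39, value 200
- 3×B + 1×C + 2×D: weight 36, value 194
Best: $206.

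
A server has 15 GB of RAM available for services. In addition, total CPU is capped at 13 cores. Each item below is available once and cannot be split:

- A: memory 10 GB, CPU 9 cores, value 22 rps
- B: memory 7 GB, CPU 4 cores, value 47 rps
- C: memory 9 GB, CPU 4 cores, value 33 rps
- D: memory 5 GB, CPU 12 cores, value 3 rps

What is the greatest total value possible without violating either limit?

Feasible sets respecting both limits:
- B: memory 7, CPU 4, value 47
- C: memory 9, CPU 4, value 33
- A: memory 10, CPU 9, value 22
- D: memory 5, CPU 12, value 3
Best: 47 rps.

47 rps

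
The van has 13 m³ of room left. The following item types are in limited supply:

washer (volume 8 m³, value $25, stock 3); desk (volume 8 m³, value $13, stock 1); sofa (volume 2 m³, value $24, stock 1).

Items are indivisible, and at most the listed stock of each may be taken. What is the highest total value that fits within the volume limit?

$49

Best selections within volume 13 and stock limits:
- 1×washer + 1×sofa: volume 10, value 49
- 1×desk + 1×sofa: volume 10, value 37
- 1×washer: volume 8, value 25
Best: $49.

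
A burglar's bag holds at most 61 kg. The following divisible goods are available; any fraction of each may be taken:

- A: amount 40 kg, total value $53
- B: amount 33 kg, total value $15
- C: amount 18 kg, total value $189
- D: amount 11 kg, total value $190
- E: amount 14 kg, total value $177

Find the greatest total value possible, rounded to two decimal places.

579.85

Take in order of value per unit:
- D (190/11 per unit): all 11 → value 190, running total 190.00
- E (177/14 per unit): all 14 → value 177, running total 367.00
- C (189/18 per unit): all 18 → value 189, running total 556.00
- A (53/40 per unit): 18 of 40 → value 18×53/40 = 23.8500, running total 579.85
Total 579.85.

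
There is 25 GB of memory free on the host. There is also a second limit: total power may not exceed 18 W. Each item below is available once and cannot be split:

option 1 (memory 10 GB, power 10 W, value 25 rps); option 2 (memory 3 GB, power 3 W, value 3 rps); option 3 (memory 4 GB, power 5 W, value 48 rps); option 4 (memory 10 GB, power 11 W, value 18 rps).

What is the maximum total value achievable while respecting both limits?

76 rps

Feasible sets respecting both limits:
- option 1+option 2+option 3: memory 17, power 18, value 76
- option 1+option 3: memory 14, power 15, value 73
- option 3+option 4: memory 14, power 16, value 66
- option 2+option 3: memory 7, power 8, value 51
Best: 76 rps.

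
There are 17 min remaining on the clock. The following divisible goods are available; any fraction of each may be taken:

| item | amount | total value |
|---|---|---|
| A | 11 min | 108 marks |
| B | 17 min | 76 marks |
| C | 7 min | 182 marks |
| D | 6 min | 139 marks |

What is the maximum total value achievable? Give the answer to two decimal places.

360.27

Take in order of value per unit:
- C (182/7 per unit): all 7 → value 182, running total 182.00
- D (139/6 per unit): all 6 → value 139, running total 321.00
- A (108/11 per unit): 4 of 11 → value 4×108/11 = 39.2727, running total 360.27
Total 360.27.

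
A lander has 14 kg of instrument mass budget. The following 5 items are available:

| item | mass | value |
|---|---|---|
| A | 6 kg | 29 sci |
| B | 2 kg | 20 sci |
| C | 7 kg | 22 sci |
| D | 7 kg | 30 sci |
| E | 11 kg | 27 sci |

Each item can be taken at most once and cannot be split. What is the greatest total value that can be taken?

Check high-value combinations within 14 kg:
- A+D: mass 6+7=13, value 29+30=59
- C+D: mass 7+7=14, value 22+30=52
- A+C: mass 6+7=13, value 29+22=51
Best: 59 sci.

59 sci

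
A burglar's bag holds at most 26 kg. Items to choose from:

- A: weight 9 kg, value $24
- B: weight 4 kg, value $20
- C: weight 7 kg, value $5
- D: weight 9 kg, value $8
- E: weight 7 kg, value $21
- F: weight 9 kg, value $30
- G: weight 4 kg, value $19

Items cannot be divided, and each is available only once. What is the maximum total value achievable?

This is a 0/1 knapsack; check combinations near the capacity.
- A+B+F+G: weight 9+4+9+4=26, value 24+20+30+19=93
- B+E+F+G: weight 4+7+9+4=24, value 20+21+30+19=90
- A+B+E+G: weight 9+4+7+4=24, value 24+20+21+19=84
- B+D+F+G: weight 4+9+9+4=26, value 20+8+30+19=77
Best: $93.

$93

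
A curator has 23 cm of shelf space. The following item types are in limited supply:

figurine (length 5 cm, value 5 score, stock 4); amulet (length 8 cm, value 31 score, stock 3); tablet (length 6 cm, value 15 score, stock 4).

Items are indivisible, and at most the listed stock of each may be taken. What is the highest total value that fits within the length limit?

Best selections within length 23 and stock limits:
- 2×amulet + 1×tablet: length 22, value 77
- 1×figurine + 2×amulet: length 21, value 67
- 2×amulet: length 16, value 62
Best: 77 score.

77 score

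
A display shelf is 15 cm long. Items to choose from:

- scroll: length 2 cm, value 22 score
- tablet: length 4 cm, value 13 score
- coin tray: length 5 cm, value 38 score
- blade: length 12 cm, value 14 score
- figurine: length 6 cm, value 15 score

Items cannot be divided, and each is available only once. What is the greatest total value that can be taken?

Check high-value combinations within 15 cm:
- scroll+coin tray+figurine: length 2+5+6=13, value 22+38+15=75
- scroll+tablet+coin tray: length 2+4+5=11, value 22+13+38=73
- tablet+coin tray+figurine: length 4+5+6=15, value 13+38+15=66
Best: 75 score.

75 score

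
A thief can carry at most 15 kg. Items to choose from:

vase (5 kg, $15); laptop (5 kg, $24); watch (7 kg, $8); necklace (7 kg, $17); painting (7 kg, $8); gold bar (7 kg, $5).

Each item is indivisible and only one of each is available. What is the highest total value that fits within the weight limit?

$41

This is a 0/1 knapsack; check combinations near the capacity.
- laptop+necklace: weight 5+7=12, value 24+17=41
- vase+laptop: weight 5+5=10, value 15+24=39
- laptop+watch: weight 5+7=12, value 24+8=32
- vase+necklace: weight 5+7=12, value 15+17=32
- laptop+painting: weight 5+7=12, value 24+8=32
Best: $41.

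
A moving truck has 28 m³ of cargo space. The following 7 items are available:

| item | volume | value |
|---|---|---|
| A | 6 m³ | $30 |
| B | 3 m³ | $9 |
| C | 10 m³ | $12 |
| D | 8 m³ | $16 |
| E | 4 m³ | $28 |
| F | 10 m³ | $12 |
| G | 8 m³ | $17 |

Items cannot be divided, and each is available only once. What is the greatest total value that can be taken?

This is a 0/1 knapsack; check combinations near the capacity.
- A+D+E+G: volume 6+8+4+8=26, value 30+16+28+17=91
- A+C+E+G: volume 6+10+4+8=28, value 30+12+28+17=87
- A+E+F+G: volume 6+4+10+8=28, value 30+28+12+17=87
Best: $91.

$91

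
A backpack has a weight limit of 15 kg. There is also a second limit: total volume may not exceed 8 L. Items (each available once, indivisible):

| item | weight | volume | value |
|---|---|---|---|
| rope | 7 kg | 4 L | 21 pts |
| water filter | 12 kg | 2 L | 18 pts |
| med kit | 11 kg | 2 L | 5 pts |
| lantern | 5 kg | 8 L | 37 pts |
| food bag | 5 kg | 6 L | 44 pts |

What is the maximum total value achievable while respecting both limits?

44 pts

Feasible sets respecting both limits:
- food bag: weight 5, volume 6, value 44
- lantern: weight 5, volume 8, value 37
- rope: weight 7, volume 4, value 21
- water filter: weight 12, volume 2, value 18
Best: 44 pts.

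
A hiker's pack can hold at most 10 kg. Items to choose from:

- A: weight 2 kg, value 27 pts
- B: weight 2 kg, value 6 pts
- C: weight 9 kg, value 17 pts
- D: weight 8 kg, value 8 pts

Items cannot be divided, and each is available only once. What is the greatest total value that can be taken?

35 pts

Check high-value combinations within 10 kg:
- A+D: weight 2+8=10, value 27+8=35
- A+B: weight 2+2=4, value 27+6=33
- A: weight 2, value 27
- C: weight 9, value 17
Best: 35 pts.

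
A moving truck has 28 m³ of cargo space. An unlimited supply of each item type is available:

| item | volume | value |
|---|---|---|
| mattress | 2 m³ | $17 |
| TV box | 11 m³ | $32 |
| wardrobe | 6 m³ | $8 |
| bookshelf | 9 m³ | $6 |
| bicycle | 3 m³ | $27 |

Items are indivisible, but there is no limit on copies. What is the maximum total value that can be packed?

$250

Best value-per-unit is bicycle at 27/3; filling with it alone gives 9×27 = 243.
Optimal mix: 2×mattress + 8×bicycle → volume 28, value 250.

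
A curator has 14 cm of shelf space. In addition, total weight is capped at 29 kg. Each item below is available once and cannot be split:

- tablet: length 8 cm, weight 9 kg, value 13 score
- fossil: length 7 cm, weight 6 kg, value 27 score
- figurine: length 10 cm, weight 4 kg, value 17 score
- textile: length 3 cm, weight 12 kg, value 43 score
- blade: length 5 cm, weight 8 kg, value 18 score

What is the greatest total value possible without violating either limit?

Feasible sets respecting both limits:
- fossil+textile: length 10, weight 18, value 70
- textile+blade: length 8, weight 20, value 61
- figurine+textile: length 13, weight 16, value 60
Best: 70 score.

70 score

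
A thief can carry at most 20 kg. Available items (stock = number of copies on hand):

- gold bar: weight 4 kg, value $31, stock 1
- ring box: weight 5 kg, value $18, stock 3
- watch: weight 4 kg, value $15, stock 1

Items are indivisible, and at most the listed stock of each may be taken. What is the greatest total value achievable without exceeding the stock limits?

$85

Best selections within weight 20 and stock limits:
- 1×gold bar + 3×ring box: weight 19, value 85
- 1×gold bar + 2×ring box + 1×watch: weight 18, value 82
- 3×ring box + 1×watch: weight 19, value 69
- 1×gold bar + 2×ring box: weight 14, value 67
Best: $85.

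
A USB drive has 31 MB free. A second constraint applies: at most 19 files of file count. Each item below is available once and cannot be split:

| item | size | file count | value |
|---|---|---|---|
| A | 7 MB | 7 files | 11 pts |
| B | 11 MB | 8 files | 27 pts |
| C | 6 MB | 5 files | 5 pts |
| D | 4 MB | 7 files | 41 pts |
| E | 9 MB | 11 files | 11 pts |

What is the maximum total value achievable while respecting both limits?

68 pts

Feasible sets respecting both limits:
- B+D: size 15, file count 15, value 68
- A+C+D: size 17, file count 19, value 57
- A+D: size 11, file count 14, value 52
Best: 68 pts.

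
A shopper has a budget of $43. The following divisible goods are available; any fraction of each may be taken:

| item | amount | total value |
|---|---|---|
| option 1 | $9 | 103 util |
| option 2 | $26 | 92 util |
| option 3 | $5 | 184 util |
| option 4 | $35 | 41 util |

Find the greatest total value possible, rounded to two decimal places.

Take in order of value per unit:
- option 3 (184/5 per unit): all 5 → value 184, running total 184.00
- option 1 (103/9 per unit): all 9 → value 103, running total 287.00
- option 2 (92/26 per unit): all 26 → value 92, running total 379.00
- option 4 (41/35 per unit): 3 of 35 → value 3×41/35 = 3.5143, running total 382.51
Total 382.51.

382.51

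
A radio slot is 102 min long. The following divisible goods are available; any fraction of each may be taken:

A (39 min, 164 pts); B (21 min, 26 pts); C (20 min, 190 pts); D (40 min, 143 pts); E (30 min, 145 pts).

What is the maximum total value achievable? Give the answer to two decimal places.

545.48

Take in order of value per unit:
- C (190/20 per unit): all 20 → value 190, running total 190.00
- E (145/30 per unit): all 30 → value 145, running total 335.00
- A (164/39 per unit): all 39 → value 164, running total 499.00
- D (143/40 per unit): 13 of 40 → value 13×143/40 = 46.4750, running total 545.48
Total 545.48.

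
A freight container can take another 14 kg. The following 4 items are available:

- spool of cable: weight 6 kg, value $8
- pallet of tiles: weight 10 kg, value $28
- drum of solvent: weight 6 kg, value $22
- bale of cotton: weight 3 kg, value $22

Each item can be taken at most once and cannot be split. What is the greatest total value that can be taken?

This is a 0/1 knapsack; check combinations near the capacity.
- pallet of tiles+bale of cotton: weight 10+3=13, value 28+22=50
- drum of solvent+bale of cotton: weight 6+3=9, value 22+22=44
- spool of cable+bale of cotton: weight 6+3=9, value 8+22=30
Best: $50.

$50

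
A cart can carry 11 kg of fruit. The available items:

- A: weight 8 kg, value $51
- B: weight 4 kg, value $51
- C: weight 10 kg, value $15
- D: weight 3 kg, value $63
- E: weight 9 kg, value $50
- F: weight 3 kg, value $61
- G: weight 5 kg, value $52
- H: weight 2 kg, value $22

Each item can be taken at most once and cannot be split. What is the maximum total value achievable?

This is a 0/1 knapsack; check combinations near the capacity.
- D+F+G: weight 3+3+5=11, value 63+61+52=176
- B+D+F: weight 4+3+3=10, value 51+63+61=175
- D+F+H: weight 3+3+2=8, value 63+61+22=146
- D+G+H: weight 3+5+2=10, value 63+52+22=137
- B+D+H: weight 4+3+2=9, value 51+63+22=136
Best: $176.

$176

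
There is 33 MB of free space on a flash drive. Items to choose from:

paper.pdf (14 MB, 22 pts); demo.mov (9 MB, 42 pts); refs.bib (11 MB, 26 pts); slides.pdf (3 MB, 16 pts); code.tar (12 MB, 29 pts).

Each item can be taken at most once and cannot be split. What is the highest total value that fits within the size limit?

97 pts

Check high-value combinations within 33 MB:
- demo.mov+refs.bib+code.tar: size 9+11+12=32, value 42+26+29=97
- demo.mov+slides.pdf+code.tar: size 9+3+12=24, value 42+16+29=87
- demo.mov+refs.bib+slides.pdf: size 9+11+3=23, value 42+26+16=84
- paper.pdf+demo.mov+slides.pdf: size 14+9+3=26, value 22+42+16=80
Best: 97 pts.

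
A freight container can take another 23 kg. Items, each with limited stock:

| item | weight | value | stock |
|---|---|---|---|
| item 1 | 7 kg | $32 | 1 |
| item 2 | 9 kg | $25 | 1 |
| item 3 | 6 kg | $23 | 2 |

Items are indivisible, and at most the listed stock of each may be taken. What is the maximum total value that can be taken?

Top feasible selections:
- 1×item 1 + 1×item 2 + 1×item 3: weight 22, value 80
- 1×item 1 + 2×item 3: weight 19, value 78
- 1×item 2 + 2×item 3: weight 21, value 71
- 1×item 1 + 1×item 2: weight 16, value 57
Best: $80.

$80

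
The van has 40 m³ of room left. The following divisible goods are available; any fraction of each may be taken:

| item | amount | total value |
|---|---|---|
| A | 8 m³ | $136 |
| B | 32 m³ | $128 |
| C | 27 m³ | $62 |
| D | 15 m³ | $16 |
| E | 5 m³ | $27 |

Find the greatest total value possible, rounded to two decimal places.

Take in order of value per unit:
- A (136/8 per unit): all 8 → value 136, running total 136.00
- E (27/5 per unit): all 5 → value 27, running total 163.00
- B (128/32 per unit): 27 of 32 → value 27×128/32 = 108.0000, running total 271.00
Total 271.00.

271.00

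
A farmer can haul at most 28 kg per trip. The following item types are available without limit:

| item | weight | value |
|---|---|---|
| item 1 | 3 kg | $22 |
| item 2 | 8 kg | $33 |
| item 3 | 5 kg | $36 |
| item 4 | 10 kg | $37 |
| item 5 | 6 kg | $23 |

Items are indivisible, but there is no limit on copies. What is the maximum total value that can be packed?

Best value-per-unit is item 1 at 22/3; filling with it alone gives 9×22 = 198.
Optimal mix: 6×item 1 + 2×item 3 → weight 28, value 204.

$204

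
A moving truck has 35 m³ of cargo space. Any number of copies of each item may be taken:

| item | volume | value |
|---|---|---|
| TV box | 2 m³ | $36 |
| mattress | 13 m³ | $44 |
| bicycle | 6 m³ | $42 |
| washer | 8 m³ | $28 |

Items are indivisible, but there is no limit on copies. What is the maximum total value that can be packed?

Best value-per-unit is TV box at 36/2, and filling with it alone uses volume 17×2=34. No mix of the others beats 17×36 = 612.

$612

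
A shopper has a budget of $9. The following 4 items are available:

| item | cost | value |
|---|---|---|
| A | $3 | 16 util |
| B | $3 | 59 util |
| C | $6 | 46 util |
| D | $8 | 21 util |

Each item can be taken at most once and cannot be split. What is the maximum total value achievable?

This is a 0/1 knapsack; check combinations near the capacity.
- B+C: cost 3+6=9, value 59+46=105
- A+B: cost 3+3=6, value 16+59=75
- A+C: cost 3+6=9, value 16+46=62
Best: 105 util.

105 util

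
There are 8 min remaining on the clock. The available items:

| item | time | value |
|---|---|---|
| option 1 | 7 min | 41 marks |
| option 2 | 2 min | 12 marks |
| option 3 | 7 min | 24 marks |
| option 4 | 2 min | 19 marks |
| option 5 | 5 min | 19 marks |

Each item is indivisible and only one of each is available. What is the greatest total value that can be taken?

41 marks

Check high-value combinations within 8 min:
- option 1: time 7, value 41
- option 4+option 5: time 2+5=7, value 19+19=38
- option 2+option 4: time 2+2=4, value 12+19=31
Best: 41 marks.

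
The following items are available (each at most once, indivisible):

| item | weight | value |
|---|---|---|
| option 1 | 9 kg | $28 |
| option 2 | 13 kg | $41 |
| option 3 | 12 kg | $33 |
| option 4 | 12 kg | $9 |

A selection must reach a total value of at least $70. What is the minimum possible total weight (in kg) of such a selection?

Subsets with value ≥ 70, sorted by total weight:
- option 2+option 3: weight 25, value 74
- option 1+option 3+option 4: weight 33, value 70
Minimum weight: 25 kg.

25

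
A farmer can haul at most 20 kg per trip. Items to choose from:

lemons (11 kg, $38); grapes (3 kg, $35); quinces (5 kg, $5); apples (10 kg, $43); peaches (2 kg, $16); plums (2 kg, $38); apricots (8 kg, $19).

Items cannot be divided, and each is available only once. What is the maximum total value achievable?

Check high-value combinations within 20 kg:
- grapes+apples+peaches+plums: weight 3+10+2+2=17, value 35+43+16+38=132
- lemons+grapes+peaches+plums: weight 11+3+2+2=18, value 38+35+16+38=127
- grapes+quinces+apples+plums: weight 3+5+10+2=20, value 35+5+43+38=121
- grapes+apples+plums: weight 3+10+2=15, value 35+43+38=116
Best: $132.

$132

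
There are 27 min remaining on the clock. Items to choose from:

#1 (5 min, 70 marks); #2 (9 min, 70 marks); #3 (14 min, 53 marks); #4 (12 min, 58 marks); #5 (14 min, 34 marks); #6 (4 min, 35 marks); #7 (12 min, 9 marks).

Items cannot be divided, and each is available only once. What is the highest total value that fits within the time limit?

Check high-value combinations within 27 min:
- #1+#2+#4: time 5+9+12=26, value 70+70+58=198
- #1+#2+#6: time 5+9+4=18, value 70+70+35=175
- #1+#4+#6: time 5+12+4=21, value 70+58+35=163
- #2+#4+#6: time 9+12+4=25, value 70+58+35=163
Best: 198 marks.

198 marks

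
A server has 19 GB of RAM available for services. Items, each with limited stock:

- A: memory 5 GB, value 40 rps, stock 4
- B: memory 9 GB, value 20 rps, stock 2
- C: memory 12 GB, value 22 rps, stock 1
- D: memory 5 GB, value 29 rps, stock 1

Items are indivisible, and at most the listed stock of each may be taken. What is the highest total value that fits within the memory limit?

120 rps

Top feasible selections:
- 3×A: memory 15, value 120
- 2×A + 1×D: memory 15, value 109
- 2×A + 1×B: memory 19, value 100
- 1×A + 1×B + 1×D: memory 19, value 89
Best: 120 rps.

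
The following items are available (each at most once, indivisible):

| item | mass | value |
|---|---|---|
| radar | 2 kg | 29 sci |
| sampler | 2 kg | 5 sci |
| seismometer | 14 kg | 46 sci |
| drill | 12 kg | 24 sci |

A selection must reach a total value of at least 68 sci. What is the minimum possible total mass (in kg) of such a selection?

Subsets with value ≥ 68, sorted by total mass:
- radar+seismometer: mass 16, value 75
- radar+sampler+seismometer: mass 18, value 80
- seismometer+drill: mass 26, value 70
Minimum mass: 16 kg.

16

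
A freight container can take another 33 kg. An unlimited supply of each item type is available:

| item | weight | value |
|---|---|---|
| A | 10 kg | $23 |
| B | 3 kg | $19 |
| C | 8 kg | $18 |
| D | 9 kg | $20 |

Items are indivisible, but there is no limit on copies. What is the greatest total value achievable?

Best value-per-unit is B at 19/3, and filling with it alone uses weight 11×3=33. No mix of the others beats 11×19 = 209.

$209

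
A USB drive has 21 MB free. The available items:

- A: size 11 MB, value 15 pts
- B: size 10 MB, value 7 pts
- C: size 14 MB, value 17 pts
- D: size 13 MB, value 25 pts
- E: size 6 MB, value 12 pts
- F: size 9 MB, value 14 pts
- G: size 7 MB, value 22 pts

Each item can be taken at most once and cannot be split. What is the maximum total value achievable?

47 pts

Check high-value combinations within 21 MB:
- D+G: size 13+7=20, value 25+22=47
- C+G: size 14+7=21, value 17+22=39
- A+G: size 11+7=18, value 15+22=37
- D+E: size 13+6=19, value 25+12=37
- F+G: size 9+7=16, value 14+22=36
Best: 47 pts.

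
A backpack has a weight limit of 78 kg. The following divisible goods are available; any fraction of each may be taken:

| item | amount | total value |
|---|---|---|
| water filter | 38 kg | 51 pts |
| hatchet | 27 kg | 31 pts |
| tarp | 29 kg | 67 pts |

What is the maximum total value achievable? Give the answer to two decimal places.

130.63

Take in order of value per unit:
- tarp (67/29 per unit): all 29 → value 67, running total 67.00
- water filter (51/38 per unit): all 38 → value 51, running total 118.00
- hatchet (31/27 per unit): 11 of 27 → value 11×31/27 = 12.6296, running total 130.63
Total 130.63.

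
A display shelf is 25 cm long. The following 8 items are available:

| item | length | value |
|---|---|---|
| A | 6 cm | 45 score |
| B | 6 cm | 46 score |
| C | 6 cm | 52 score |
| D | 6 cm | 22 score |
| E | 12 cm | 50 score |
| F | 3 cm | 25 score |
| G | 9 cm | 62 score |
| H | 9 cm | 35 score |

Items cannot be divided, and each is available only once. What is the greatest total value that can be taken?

Check high-value combinations within 25 cm:
- B+C+F+G: length 6+6+3+9=24, value 46+52+25+62=185
- A+C+F+G: length 6+6+3+9=24, value 45+52+25+62=184
- A+B+F+G: length 6+6+3+9=24, value 45+46+25+62=178
Best: 185 score.

185 score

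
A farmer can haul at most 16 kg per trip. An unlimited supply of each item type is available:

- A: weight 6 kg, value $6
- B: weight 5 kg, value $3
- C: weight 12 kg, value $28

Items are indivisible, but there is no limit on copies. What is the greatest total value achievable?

Best value-per-unit is C at 28/12, and filling with it alone uses weight 1×12=12. No mix of the others beats 1×28 = 28.

$28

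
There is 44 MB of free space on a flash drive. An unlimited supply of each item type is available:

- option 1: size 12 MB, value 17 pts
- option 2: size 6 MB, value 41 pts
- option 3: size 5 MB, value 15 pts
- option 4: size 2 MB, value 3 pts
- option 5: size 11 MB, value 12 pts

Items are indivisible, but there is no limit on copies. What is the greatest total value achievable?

290 pts

Best value-per-unit is option 2 at 41/6; filling with it alone gives 7×41 = 287.
Optimal mix: 7×option 2 + 1×option 4 → size 44, value 290.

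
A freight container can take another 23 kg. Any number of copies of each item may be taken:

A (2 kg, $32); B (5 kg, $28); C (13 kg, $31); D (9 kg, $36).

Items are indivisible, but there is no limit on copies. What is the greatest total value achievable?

$352

Best value-per-unit is A at 32/2, and filling with it alone uses weight 11×2=22. No mix of the others beats 11×32 = 352.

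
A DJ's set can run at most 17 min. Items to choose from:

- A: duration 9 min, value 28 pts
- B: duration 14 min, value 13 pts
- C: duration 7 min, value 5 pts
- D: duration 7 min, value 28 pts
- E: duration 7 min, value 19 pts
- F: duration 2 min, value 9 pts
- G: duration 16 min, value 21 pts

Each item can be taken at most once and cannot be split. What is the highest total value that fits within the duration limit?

56 pts

Check high-value combinations within 17 min:
- A+D: duration 9+7=16, value 28+28=56
- D+E+F: duration 7+7+2=16, value 28+19+9=56
- D+E: duration 7+7=14, value 28+19=47
Best: 56 pts.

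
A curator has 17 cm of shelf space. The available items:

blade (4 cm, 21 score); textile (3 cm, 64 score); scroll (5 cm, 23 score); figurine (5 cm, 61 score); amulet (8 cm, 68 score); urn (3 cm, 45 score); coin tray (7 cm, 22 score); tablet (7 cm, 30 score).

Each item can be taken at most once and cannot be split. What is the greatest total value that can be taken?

Check high-value combinations within 17 cm:
- textile+figurine+amulet: length 3+5+8=16, value 64+61+68=193
- textile+scroll+figurine+urn: length 3+5+5+3=16, value 64+23+61+45=193
- blade+textile+figurine+urn: length 4+3+5+3=15, value 21+64+61+45=191
- textile+amulet+urn: length 3+8+3=14, value 64+68+45=177
- figurine+amulet+urn: length 5+8+3=16, value 61+68+45=174
Best: 193 score.

193 score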